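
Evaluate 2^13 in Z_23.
By repeated squaring mod 23: 2^{1}≡2, 2^{2}≡4, 2^{4}≡16, 2^{8}≡3. Then 2^{13} = 2^{8+4+1} ≡ 3 × 16 × 2 ≡ 4 mod 23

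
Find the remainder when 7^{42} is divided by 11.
By Fermat: 7^{10} ≡ 1 mod 11. 42 = 4×10 + 2. So 7^{42} ≡ 7^{2} ≡ 5 mod 11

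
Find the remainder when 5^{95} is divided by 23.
By Fermat: 5^{22} ≡ 1 (mod 23). 95 = 4×22 + 7. So 5^{95} ≡ 5^{7} ≡ 17 (mod 23)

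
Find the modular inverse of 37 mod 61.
Since 61 is prime, by Fermat 37^(-1) ≡ 37^{59} ≡ 33 (mod 61). Verify: 37 × 33 = 1221 ≡ 1 (mod 61)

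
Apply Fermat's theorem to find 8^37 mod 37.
By Fermat: 8^{36} ≡ 1 mod 37. So 8^{37} = 8^{36} · 8^{1} ≡ 8^{1} ≡ 8 mod 37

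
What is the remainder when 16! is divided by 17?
By Wilson's theorem, (16)! ≡ -1 ≡ 16 mod 17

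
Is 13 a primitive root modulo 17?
13^{4} ≡ 1 mod 17 and 4 < 16, so ord_17(13) = 4 ≠ 16 and 13 is not a primitive root.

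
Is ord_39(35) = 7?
Powers of 35 mod 39: 35^1≡35, 35^2≡16, 35^3≡14, 35^4≡22, 35^5≡29, 35^6≡1. Already 35^6≡1, so the order is 6 < 7. No, the actual order is 6.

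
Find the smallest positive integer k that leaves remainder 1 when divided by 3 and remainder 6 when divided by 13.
M = 3 × 13 = 39. M₁ = 13, y₁ ≡ 1 mod 3. M₂ = 3, y₂ ≡ 9 mod 13. k = 1×13×1 + 6×3×9 ≡ 19 mod 39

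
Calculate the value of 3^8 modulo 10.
By repeated squaring mod 10: 3^{1}≡3, 3^{2}≡9, 3^{4}≡1, 3^{8}≡1. So 3^{8} ≡ 1 mod 10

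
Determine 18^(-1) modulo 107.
Since 107 is prime, by Fermat 18^(-1) ≡ 18^{105} ≡ 6 (mod 107). Verify: 18 × 6 = 108 ≡ 1 (mod 107)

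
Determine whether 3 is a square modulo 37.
By Euler's criterion: 3^{18} ≡ 1 (mod 37). Since this equals 1, 3 is a QR.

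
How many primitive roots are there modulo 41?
There are φ(41-1) = φ(40) = 16 primitive roots modulo 41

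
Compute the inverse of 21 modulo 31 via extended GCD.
Extended GCD: 21(3) + 31(-2) = 1. So 21^(-1) ≡ 3 (mod 31). Verify: 21 × 3 = 63 ≡ 1 (mod 31)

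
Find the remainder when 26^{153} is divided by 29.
By Fermat: 26^{28} ≡ 1 mod 29. 153 = 5×28 + 13. So 26^{153} ≡ 26^{13} ≡ 10 mod 29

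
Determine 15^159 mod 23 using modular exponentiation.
Using Fermat: 15^{22} ≡ 1 (mod 23). 159 ≡ 5 (mod 22). So 15^{159} ≡ 15^{5} ≡ 7 (mod 23)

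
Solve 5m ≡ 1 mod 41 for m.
Since 41 is prime, by Fermat 5^(-1) ≡ 5^{39} ≡ 33 mod 41. Verify: 5 × 33 = 165 ≡ 1 mod 41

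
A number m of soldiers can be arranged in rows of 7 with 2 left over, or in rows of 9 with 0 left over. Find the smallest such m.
M = 7 × 9 = 63. M₁ = 9, y₁ ≡ 4 mod 7. M₂ = 7, y₂ ≡ 4 mod 9. m = 2×9×4 + 0×7×4 ≡ 9 mod 63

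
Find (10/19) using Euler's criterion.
(10/19) = 10^{9} mod 19 = -1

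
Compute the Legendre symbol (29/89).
(29/89) = 29^{44} mod 89 = -1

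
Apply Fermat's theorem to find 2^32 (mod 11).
By Fermat: 2^{10} ≡ 1 (mod 11). 32 = 3×10 + 2. So 2^{32} ≡ 2^{2} ≡ 4 (mod 11)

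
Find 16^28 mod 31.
By repeated squaring mod 31: 16^{1}≡16, 16^{2}≡8, 16^{4}≡2, 16^{8}≡4, 16^{16}≡16. Then 16^{28} = 16^{16+8+4} ≡ 16 × 4 × 2 ≡ 4 mod 31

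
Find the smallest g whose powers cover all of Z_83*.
g = 2. Powers: [2, 4, 8, 16, 32, 64, ...] generates all 82 non-zero residues.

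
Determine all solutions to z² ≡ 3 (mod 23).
The square roots of 3 mod 23 are 16 and 7. Verify: 16² = 256 ≡ 3 (mod 23)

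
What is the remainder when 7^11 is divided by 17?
By repeated squaring (mod 17): 7^{1}≡7, 7^{2}≡15, 7^{4}≡4, 7^{8}≡16. Then 7^{11} = 7^{8+2+1} ≡ 16 × 15 × 7 ≡ 14 (mod 17)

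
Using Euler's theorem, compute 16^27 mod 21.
By Euler: 16^{12} ≡ 1 mod 21 since gcd(16, 21) = 1. 27 = 2×12 + 3. So 16^{27} ≡ 16^{3} ≡ 1 mod 21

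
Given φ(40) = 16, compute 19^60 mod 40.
By Euler: 19^{16} ≡ 1 mod 40 since gcd(19, 40) = 1. 60 = 3×16 + 12. So 19^{60} ≡ 19^{12} ≡ 1 mod 40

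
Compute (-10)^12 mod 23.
By repeated squaring (mod 23): (-10)^{1}≡13, (-10)^{2}≡8, (-10)^{4}≡18, (-10)^{8}≡2. Then (-10)^{12} = (-10)^{8+4} ≡ 2 × 18 ≡ 13 (mod 23)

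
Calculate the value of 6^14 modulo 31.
By repeated squaring mod 31: 6^{1}≡6, 6^{2}≡5, 6^{4}≡25, 6^{8}≡5. Then 6^{14} = 6^{8+4+2} ≡ 5 × 25 × 5 ≡ 5 mod 31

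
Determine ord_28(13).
Powers of 13 mod 28: 13^1≡13, 13^2≡1. ord_28(13) = 2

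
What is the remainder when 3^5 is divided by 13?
By repeated squaring mod 13: 3^{1}≡3, 3^{2}≡9, 3^{4}≡3. Then 3^{5} = 3^{4+1} ≡ 3 × 3 ≡ 9 mod 13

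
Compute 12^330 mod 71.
Using Fermat: 12^{70} ≡ 1 mod 71. 330 ≡ 50 mod 70. So 12^{330} ≡ 12^{50} ≡ 45 mod 71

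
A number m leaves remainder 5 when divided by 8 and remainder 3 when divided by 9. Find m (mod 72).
M = 8 × 9 = 72. M₁ = 9, y₁ ≡ 1 (mod 8). M₂ = 8, y₂ ≡ 8 (mod 9). m = 5×9×1 + 3×8×8 ≡ 21 (mod 72)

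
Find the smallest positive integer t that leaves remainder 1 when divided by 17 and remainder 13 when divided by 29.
M = 17 × 29 = 493. M₁ = 29, y₁ ≡ 10 mod 17. M₂ = 17, y₂ ≡ 12 mod 29. t = 1×29×10 + 13×17×12 ≡ 477 mod 493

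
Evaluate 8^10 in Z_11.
Using Fermat: 8^{10} ≡ 1 (mod 11). 10 ≡ 0 (mod 10). So 8^{10} ≡ 8^{0} ≡ 1 (mod 11)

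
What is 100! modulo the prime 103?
(102)! = (100)! × (101) × (102) ≡ -1 mod 103. So (100)! ≡ -1 × [(102)(101)]^(-1) ≡ 51 mod 103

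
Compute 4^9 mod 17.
By repeated squaring (mod 17): 4^{1}≡4, 4^{2}≡16, 4^{4}≡1, 4^{8}≡1. Then 4^{9} = 4^{8+1} ≡ 1 × 4 ≡ 4 (mod 17)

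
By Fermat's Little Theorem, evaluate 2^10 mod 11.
By Fermat's Little Theorem, 2^{10} ≡ 1 mod 11 since 11 is prime and gcd(2, 11) = 1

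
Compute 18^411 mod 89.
Using Fermat: 18^{88} ≡ 1 (mod 89). 411 ≡ 59 (mod 88). So 18^{411} ≡ 18^{59} ≡ 17 (mod 89)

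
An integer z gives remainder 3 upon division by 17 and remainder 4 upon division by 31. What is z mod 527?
M = 17 × 31 = 527. M₁ = 31, y₁ ≡ 11 mod 17. M₂ = 17, y₂ ≡ 11 mod 31. z = 3×31×11 + 4×17×11 ≡ 190 mod 527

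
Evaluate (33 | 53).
(33/53) = 33^{26} mod 53 = -1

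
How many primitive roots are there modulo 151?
A prime p has φ(p-1) primitive roots; here φ(150) = 40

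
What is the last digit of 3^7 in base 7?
Using Fermat: 3^{6} ≡ 1 mod 7. 7 ≡ 1 mod 6. So 3^{7} ≡ 3^{1} ≡ 3 mod 7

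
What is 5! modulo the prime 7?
(6)! = (5)! × (6) ≡ -1 (mod 7). So (5)! ≡ -1 × (6)^(-1) ≡ (-1)×(-1) = 1 (mod 7)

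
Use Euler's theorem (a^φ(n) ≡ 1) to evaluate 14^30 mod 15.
By Euler: 14^{8} ≡ 1 mod 15 since gcd(14, 15) = 1. 30 = 3×8 + 6. So 14^{30} ≡ 14^{6} ≡ 1 mod 15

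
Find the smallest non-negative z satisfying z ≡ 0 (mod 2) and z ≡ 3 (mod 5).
M = 2 × 5 = 10. M₁ = 5, y₁ ≡ 1 (mod 2). M₂ = 2, y₂ ≡ 3 (mod 5). z = 0×5×1 + 3×2×3 ≡ 8 (mod 10)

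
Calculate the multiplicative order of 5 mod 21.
Powers of 5 mod 21: 5^1≡5, 5^2≡4, 5^3≡20, 5^4≡16, 5^5≡17, 5^6≡1. Order = 6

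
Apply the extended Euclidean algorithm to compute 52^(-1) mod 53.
Extended GCD: 52(-1) + 53(1) = 1. So 52^(-1) ≡ -1 ≡ 52 mod 53. Verify: 52 × 52 = 2704 ≡ 1 mod 53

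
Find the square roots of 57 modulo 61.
The square roots of 57 mod 61 are 22 and 39. Verify: 22² = 484 ≡ 57 (mod 61)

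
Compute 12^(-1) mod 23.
Since 23 is prime, by Fermat 12^(-1) ≡ 12^{21} ≡ 2 mod 23. Verify: 12 × 2 = 24 ≡ 1 mod 23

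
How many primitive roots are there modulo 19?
Number of primitive roots mod 19 = φ(p-1) = φ(18) = 6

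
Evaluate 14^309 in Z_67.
Using Fermat: 14^{66} ≡ 1 mod 67. 309 ≡ 45 mod 66. So 14^{309} ≡ 14^{45} ≡ 14 mod 67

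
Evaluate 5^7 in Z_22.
By repeated squaring (mod 22): 5^{1}≡5, 5^{2}≡3, 5^{4}≡9. Then 5^{7} = 5^{4+2+1} ≡ 9 × 3 × 5 ≡ 3 (mod 22)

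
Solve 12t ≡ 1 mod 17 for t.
Since 17 is prime, by Fermat 12^(-1) ≡ 12^{15} ≡ 10 mod 17. Verify: 12 × 10 = 120 ≡ 1 mod 17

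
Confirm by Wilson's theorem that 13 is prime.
(12)! mod 13 = 12. Since this equals -1 mod 13, Wilson confirms 13 is prime.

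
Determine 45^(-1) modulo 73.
Since 73 is prime, by Fermat 45^(-1) ≡ 45^{71} ≡ 13 mod 73. Verify: 45 × 13 = 585 ≡ 1 mod 73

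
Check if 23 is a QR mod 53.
By Euler's criterion: 23^{26} ≡ 52 (mod 53). Since this equals -1 (≡ 52), 23 is not a QR.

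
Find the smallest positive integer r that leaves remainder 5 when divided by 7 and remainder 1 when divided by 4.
M = 7 × 4 = 28. M₁ = 4, y₁ ≡ 2 (mod 7). M₂ = 7, y₂ ≡ 3 (mod 4). r = 5×4×2 + 1×7×3 ≡ 5 (mod 28)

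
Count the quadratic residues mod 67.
Exactly half the non-zero residues mod a prime are QRs: (67-1)/2 = 33.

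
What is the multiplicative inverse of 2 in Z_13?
Since 13 is prime, by Fermat 2^(-1) ≡ 2^{11} ≡ 7 (mod 13). Verify: 2 × 7 = 14 ≡ 1 (mod 13)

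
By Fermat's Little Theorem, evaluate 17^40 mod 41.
By Fermat's Little Theorem, 17^{40} ≡ 1 mod 41 since 41 is prime and gcd(17, 41) = 1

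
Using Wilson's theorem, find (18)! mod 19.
By Wilson's theorem, (18)! ≡ -1 ≡ 18 mod 19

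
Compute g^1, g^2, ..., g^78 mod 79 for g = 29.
29^1, 29^2, ..., 29^{78} mod 79: [29, 51, 57, 73, 63, 10, 53, 36, 17, 19, 77, 21, 56, 44, 12, 32, 59, 52, 7, 45, 41, 4, 37, 46, 70, 55, 15, 40, 54, 65, 68, 76, 71, 5, 66, 18, 48, 49, 78, 50, 28, 22, 6, 16, 69, 26, 43, 62, 60, 2, 58, 23, 35, 67, 47, 20, 27, 72, 34, 38, 75, 42, 33, 9, 24, 64, 39, 25, 14, 11, 3, 8, 74, 13, 61, 31, 30, 1]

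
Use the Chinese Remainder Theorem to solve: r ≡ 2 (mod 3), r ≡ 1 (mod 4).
M = 3 × 4 = 12. M₁ = 4, y₁ ≡ 1 (mod 3). M₂ = 3, y₂ ≡ 3 (mod 4). r = 2×4×1 + 1×3×3 ≡ 5 (mod 12)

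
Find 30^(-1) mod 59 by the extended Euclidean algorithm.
Extended GCD: 30(2) + 59(-1) = 1. So 30^(-1) ≡ 2 mod 59. Verify: 30 × 2 = 60 ≡ 1 mod 59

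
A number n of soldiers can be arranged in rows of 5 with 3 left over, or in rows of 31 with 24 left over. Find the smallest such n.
M = 5 × 31 = 155. M₁ = 31, y₁ ≡ 1 mod 5. M₂ = 5, y₂ ≡ 25 mod 31. n = 3×31×1 + 24×5×25 ≡ 148 mod 155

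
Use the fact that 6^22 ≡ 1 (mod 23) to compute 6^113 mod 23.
By Fermat: 6^{22} ≡ 1 (mod 23). 113 = 5×22 + 3. So 6^{113} ≡ 6^{3} ≡ 9 (mod 23)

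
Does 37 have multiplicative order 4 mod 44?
Powers of 37 mod 44: 37^1≡37, 37^2≡5, 37^3≡9, 37^4≡25, 37^5≡1. 37^4≡25≢1, so ord ≠ 4. No, the actual order is 5.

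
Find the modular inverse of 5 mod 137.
Since 137 is prime, by Fermat 5^(-1) ≡ 5^{135} ≡ 55 mod 137. Verify: 5 × 55 = 275 ≡ 1 mod 137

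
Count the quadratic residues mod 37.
Exactly half the non-zero residues mod a prime are QRs: (37-1)/2 = 18.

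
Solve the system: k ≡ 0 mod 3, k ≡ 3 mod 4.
M = 3 × 4 = 12. M₁ = 4, y₁ ≡ 1 mod 3. M₂ = 3, y₂ ≡ 3 mod 4. k = 0×4×1 + 3×3×3 ≡ 3 mod 12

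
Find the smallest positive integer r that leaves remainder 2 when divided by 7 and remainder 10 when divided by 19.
M = 7 × 19 = 133. M₁ = 19, y₁ ≡ 3 (mod 7). M₂ = 7, y₂ ≡ 11 (mod 19). r = 2×19×3 + 10×7×11 ≡ 86 (mod 133)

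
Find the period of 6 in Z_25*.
Powers of 6 mod 25: 6^1≡6, 6^2≡11, 6^3≡16, 6^4≡21, 6^5≡1. Order = 5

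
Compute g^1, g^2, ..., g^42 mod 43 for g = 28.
28^1, 28^2, ..., 28^{42} mod 43: [28, 10, 22, 14, 5, 11, 7, 24, 27, 25, 12, 35, 34, 6, 39, 17, 3, 41, 30, 23, 42, 15, 33, 21, 29, 38, 32, 36, 19, 16, 18, 31, 8, 9, 37, 4, 26, 40, 2, 13, 20, 1]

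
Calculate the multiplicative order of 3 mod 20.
Powers of 3 mod 20: 3^1≡3, 3^2≡9, 3^3≡7, 3^4≡1. Order = 4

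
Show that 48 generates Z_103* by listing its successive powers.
48^1, 48^2, ..., 48^{102} mod 103: [48, 38, 73, 2, 96, 76, 43, 4, 89, 49, 86, 8, 75, 98, 69, 16, 47, 93, 35, 32, 94, 83, 70, 64, 85, 63, 37, 25, 67, 23, 74, 50, 31, 46, 45, 100, 62, 92, 90, 97, 21, 81, 77, 91, 42, 59, 51, 79, 84, 15, 102, 55, 65, 30, 101, 7, 27, 60, 99, 14, 54, 17, 95, 28, 5, 34, 87, 56, 10, 68, 71, 9, 20, 33, 39, 18, 40, 66, 78, 36, 80, 29, 53, 72, 57, 58, 3, 41, 11, 13, 6, 82, 22, 26, 12, 61, 44, 52, 24, 19, 88, 1]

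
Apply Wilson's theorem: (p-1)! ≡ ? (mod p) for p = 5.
By Wilson's theorem, (4)! ≡ -1 ≡ 4 mod 5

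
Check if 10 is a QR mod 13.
By Euler's criterion: 10^{6} ≡ 1 mod 13. Since this equals 1, 10 is a QR.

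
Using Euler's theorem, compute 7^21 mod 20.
By Euler: 7^{8} ≡ 1 mod 20 since gcd(7, 20) = 1. 21 = 2×8 + 5. So 7^{21} ≡ 7^{5} ≡ 7 mod 20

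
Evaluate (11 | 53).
(11/53) = 11^{26} mod 53 = 1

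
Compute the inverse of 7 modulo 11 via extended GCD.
Extended GCD: 7(-3) + 11(2) = 1. So 7^(-1) ≡ -3 ≡ 8 mod 11. Verify: 7 × 8 = 56 ≡ 1 mod 11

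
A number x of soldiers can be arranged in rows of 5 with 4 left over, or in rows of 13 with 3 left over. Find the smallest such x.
M = 5 × 13 = 65. M₁ = 13, y₁ ≡ 2 (mod 5). M₂ = 5, y₂ ≡ 8 (mod 13). x = 4×13×2 + 3×5×8 ≡ 29 (mod 65)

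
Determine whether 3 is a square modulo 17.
By Euler's criterion: 3^{8} ≡ 16 mod 17. Since this equals -1 (≡ 16), 3 is not a QR.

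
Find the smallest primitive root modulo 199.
g = 3. Powers: [3, 9, 27, 81, 44, 132, ...] generates all 198 non-zero residues.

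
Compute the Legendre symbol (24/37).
(24/37) = 24^{18} mod 37 = -1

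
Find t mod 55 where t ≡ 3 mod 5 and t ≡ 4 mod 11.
M = 5 × 11 = 55. M₁ = 11, y₁ ≡ 1 mod 5. M₂ = 5, y₂ ≡ 9 mod 11. t = 3×11×1 + 4×5×9 ≡ 48 mod 55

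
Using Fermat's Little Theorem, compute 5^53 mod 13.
By Fermat: 5^{12} ≡ 1 (mod 13). 53 = 4×12 + 5. So 5^{53} ≡ 5^{5} ≡ 5 (mod 13)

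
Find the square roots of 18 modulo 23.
The square roots of 18 mod 23 are 8 and 15. Verify: 8² = 64 ≡ 18 mod 23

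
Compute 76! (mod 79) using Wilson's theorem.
(78)! = (76)! × (77) × (78) ≡ -1 (mod 79). So (76)! ≡ -1 × [(78)(77)]^(-1) ≡ 39 (mod 79)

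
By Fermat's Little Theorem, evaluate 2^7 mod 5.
By Fermat: 2^{4} ≡ 1 mod 5. So 2^{7} = 2^{4} · 2^{3} ≡ 2^{3} ≡ 3 mod 5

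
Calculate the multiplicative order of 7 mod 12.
Powers of 7 mod 12: 7^1≡7, 7^2≡1. ord_12(7) = 2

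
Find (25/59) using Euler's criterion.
(25/59) = 25^{29} mod 59 = 1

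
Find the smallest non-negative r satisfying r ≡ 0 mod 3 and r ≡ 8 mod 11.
M = 3 × 11 = 33. M₁ = 11, y₁ ≡ 2 mod 3. M₂ = 3, y₂ ≡ 4 mod 11. r = 0×11×2 + 8×3×4 ≡ 30 mod 33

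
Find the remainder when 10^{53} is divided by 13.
By Fermat: 10^{12} ≡ 1 mod 13. 53 = 4×12 + 5. So 10^{53} ≡ 10^{5} ≡ 4 mod 13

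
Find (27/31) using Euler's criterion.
(27/31) = 27^{15} mod 31 = -1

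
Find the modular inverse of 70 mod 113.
Since 113 is prime, by Fermat 70^(-1) ≡ 70^{111} ≡ 21 mod 113. Verify: 70 × 21 = 1470 ≡ 1 mod 113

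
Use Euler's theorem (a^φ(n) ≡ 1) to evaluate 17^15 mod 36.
By Euler: 17^{12} ≡ 1 mod 36 since gcd(17, 36) = 1. 15 = 1×12 + 3. So 17^{15} ≡ 17^{3} ≡ 17 mod 36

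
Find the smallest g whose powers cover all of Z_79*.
g = 3. Powers: [3, 9, 27, 2, 6, 18, 54, ...] generates all 78 non-zero residues.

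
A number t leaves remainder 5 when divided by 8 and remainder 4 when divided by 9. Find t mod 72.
M = 8 × 9 = 72. M₁ = 9, y₁ ≡ 1 mod 8. M₂ = 8, y₂ ≡ 8 mod 9. t = 5×9×1 + 4×8×8 ≡ 13 mod 72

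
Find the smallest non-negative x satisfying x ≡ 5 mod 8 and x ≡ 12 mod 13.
M = 8 × 13 = 104. M₁ = 13, y₁ ≡ 5 mod 8. M₂ = 8, y₂ ≡ 5 mod 13. x = 5×13×5 + 12×8×5 ≡ 77 mod 104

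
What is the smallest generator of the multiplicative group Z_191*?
g = 19. Powers: [19, 170, 174, 59, 166, 98, 143, 43, 53, 52, ...] generates all 190 non-zero residues.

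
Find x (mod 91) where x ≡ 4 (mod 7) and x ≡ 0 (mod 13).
M = 7 × 13 = 91. M₁ = 13, y₁ ≡ 6 (mod 7). M₂ = 7, y₂ ≡ 2 (mod 13). x = 4×13×6 + 0×7×2 ≡ 39 (mod 91)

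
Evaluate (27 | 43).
(27/43) = 27^{21} mod 43 = -1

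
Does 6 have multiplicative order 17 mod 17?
Powers of 6 mod 17: 6^1≡6, 6^2≡2, 6^3≡12, 6^4≡4, 6^5≡7, 6^6≡8, 6^7≡14, 6^8≡16, 6^9≡11, 6^10≡15, 6^11≡5, 6^12≡13, 6^13≡10, 6^14≡9, 6^15≡3, 6^16≡1. Already 6^16≡1, so the order is 16 < 17. No, the actual order is 16.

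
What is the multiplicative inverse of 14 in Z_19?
Since 19 is prime, by Fermat 14^(-1) ≡ 14^{17} ≡ 15 mod 19. Verify: 14 × 15 = 210 ≡ 1 mod 19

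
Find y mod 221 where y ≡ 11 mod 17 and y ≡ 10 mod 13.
M = 17 × 13 = 221. M₁ = 13, y₁ ≡ 4 mod 17. M₂ = 17, y₂ ≡ 10 mod 13. y = 11×13×4 + 10×17×10 ≡ 62 mod 221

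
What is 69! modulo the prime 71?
(70)! = (69)! × (70) ≡ -1 mod 71. So (69)! ≡ -1 × (70)^(-1) ≡ (-1)×(-1) = 1 mod 71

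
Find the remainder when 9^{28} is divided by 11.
By Fermat: 9^{10} ≡ 1 (mod 11). 28 = 2×10 + 8. So 9^{28} ≡ 9^{8} ≡ 3 (mod 11)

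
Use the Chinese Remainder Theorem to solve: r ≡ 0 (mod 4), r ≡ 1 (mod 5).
M = 4 × 5 = 20. M₁ = 5, y₁ ≡ 1 (mod 4). M₂ = 4, y₂ ≡ 4 (mod 5). r = 0×5×1 + 1×4×4 ≡ 16 (mod 20)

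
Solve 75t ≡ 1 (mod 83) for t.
Since 83 is prime, by Fermat 75^(-1) ≡ 75^{81} ≡ 31 (mod 83). Verify: 75 × 31 = 2325 ≡ 1 (mod 83)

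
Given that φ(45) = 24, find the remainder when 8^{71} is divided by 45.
By Euler: 8^{24} ≡ 1 (mod 45) since gcd(8, 45) = 1. 71 = 2×24 + 23. So 8^{71} ≡ 8^{23} ≡ 17 (mod 45)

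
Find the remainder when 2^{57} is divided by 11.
By Fermat: 2^{10} ≡ 1 (mod 11). 57 = 5×10 + 7. So 2^{57} ≡ 2^{7} ≡ 7 (mod 11)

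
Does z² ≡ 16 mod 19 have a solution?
By Euler's criterion: 16^{9} ≡ 1 mod 19. Since this equals 1, 16 is a QR.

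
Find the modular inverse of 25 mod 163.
Since 163 is prime, by Fermat 25^(-1) ≡ 25^{161} ≡ 150 (mod 163). Verify: 25 × 150 = 3750 ≡ 1 (mod 163)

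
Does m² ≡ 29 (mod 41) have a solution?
By Euler's criterion: 29^{20} ≡ 40 (mod 41). Since this equals -1 (≡ 40), 29 is not a QR.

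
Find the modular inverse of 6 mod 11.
Since 11 is prime, by Fermat 6^(-1) ≡ 6^{9} ≡ 2 mod 11. Verify: 6 × 2 = 12 ≡ 1 mod 11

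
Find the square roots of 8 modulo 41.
The square roots of 8 mod 41 are 34 and 7. Verify: 34² = 1156 ≡ 8 mod 41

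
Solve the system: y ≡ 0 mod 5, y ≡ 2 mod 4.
M = 5 × 4 = 20. M₁ = 4, y₁ ≡ 4 mod 5. M₂ = 5, y₂ ≡ 1 mod 4. y = 0×4×4 + 2×5×1 ≡ 10 mod 20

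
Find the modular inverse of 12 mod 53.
Since 53 is prime, by Fermat 12^(-1) ≡ 12^{51} ≡ 31 mod 53. Verify: 12 × 31 = 372 ≡ 1 mod 53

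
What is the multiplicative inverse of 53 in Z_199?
Since 199 is prime, by Fermat 53^(-1) ≡ 53^{197} ≡ 184 (mod 199). Verify: 53 × 184 = 9752 ≡ 1 (mod 199)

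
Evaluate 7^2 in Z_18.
7^{2} = 49 ≡ 13 mod 18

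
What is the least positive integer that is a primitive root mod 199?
g = 3. For each prime q|198: 3^{99}≡198, 3^{66}≡106, 3^{18}≡125, none ≡ 1, so ord_199(3) = 198 and 3 is a primitive root.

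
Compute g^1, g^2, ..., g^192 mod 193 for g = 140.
140^1, 140^2, ..., 140^{192} mod 193: [140, 107, 119, 62, 188, 72, 44, 177, 76, 25, 26, 166, 80, 6, 68, 63, 135, 179, 163, 46, 71, 97, 70, 150, 156, 31, 94, 36, 22, 185, 38, 109, 13, 83, 40, 3, 34, 128, 164, 186, 178, 23, 132, 145, 35, 75, 78, 112, 47, 18, 11, 189, 19, 151, 103, 138, 20, 98, 17, 64, 82, 93, 89, 108, 66, 169, 114, 134, 39, 56, 120, 9, 102, 191, 106, 172, 148, 69, 10, 49, 105, 32, 41, 143, 141, 54, 33, 181, 57, 67, 116, 28, 60, 101, 51, 192, 53, 86, 74, 131, 5, 121, 149, 16, 117, 168, 167, 27, 113, 187, 125, 130, 58, 14, 30, 147, 122, 96, 123, 43, 37, 162, 99, 157, 171, 8, 155, 84, 180, 110, 153, 190, 159, 65, 29, 7, 15, 170, 61, 48, 158, 118, 115, 81, 146, 175, 182, 4, 174, 42, 90, 55, 173, 95, 176, 129, 111, 100, 104, 85, 127, 24, 79, 59, 154, 137, 73, 184, 91, 2, 87, 21, 45, 124, 183, 144, 88, 161, 152, 50, 52, 139, 160, 12, 136, 126, 77, 165, 133, 92, 142, 1]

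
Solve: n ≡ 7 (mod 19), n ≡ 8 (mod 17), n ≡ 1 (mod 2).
M = 19 × 17 × 2 = 646. M₁ = 34, y₁ ≡ 14 (mod 19). M₂ = 38, y₂ ≡ 13 (mod 17). M₃ = 323, y₃ ≡ 1 (mod 2). n = 7×34×14 + 8×38×13 + 1×323×1 ≡ 501 (mod 646)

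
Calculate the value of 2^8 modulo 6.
By repeated squaring (mod 6): 2^{1}≡2, 2^{2}≡4, 2^{4}≡4, 2^{8}≡4. So 2^{8} ≡ 4 (mod 6)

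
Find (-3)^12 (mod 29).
By repeated squaring (mod 29): (-3)^{1}≡26, (-3)^{2}≡9, (-3)^{4}≡23, (-3)^{8}≡7. Then (-3)^{12} = (-3)^{8+4} ≡ 7 × 23 ≡ 16 (mod 29)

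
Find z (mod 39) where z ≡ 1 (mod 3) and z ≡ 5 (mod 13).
M = 3 × 13 = 39. M₁ = 13, y₁ ≡ 1 (mod 3). M₂ = 3, y₂ ≡ 9 (mod 13). z = 1×13×1 + 5×3×9 ≡ 31 (mod 39)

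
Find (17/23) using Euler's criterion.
(17/23) = 17^{11} mod 23 = -1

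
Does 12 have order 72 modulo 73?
12^{36} ≡ 1 mod 73 and 36 < 72, so ord_73(12) = 36 ≠ 72 and 12 is not a primitive root.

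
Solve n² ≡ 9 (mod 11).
The square roots of 9 mod 11 are 3 and 8. Verify: 3² = 9 ≡ 9 (mod 11)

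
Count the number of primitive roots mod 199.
Number of primitive roots mod 199 = φ(p-1) = φ(198) = 60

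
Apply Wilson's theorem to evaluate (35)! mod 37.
(36)! = (35)! × (36) ≡ -1 mod 37. So (35)! ≡ -1 × (36)^(-1) ≡ (-1)×(-1) = 1 mod 37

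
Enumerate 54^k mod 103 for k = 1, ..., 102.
54^1, 54^2, ..., 54^{102} mod 103: [54, 32, 80, 97, 88, 14, 35, 36, 90, 19, 99, 93, 78, 92, 24, 60, 47, 66, 62, 52, 27, 16, 40, 100, 44, 7, 69, 18, 45, 61, 101, 98, 39, 46, 12, 30, 75, 33, 31, 26, 65, 8, 20, 50, 22, 55, 86, 9, 74, 82, 102, 49, 71, 23, 6, 15, 89, 68, 67, 13, 84, 4, 10, 25, 11, 79, 43, 56, 37, 41, 51, 76, 87, 63, 3, 59, 96, 34, 85, 58, 42, 2, 5, 64, 57, 91, 73, 28, 70, 72, 77, 38, 95, 83, 53, 81, 48, 17, 94, 29, 21, 1]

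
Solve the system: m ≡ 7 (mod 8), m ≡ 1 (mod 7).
M = 8 × 7 = 56. M₁ = 7, y₁ ≡ 7 (mod 8). M₂ = 8, y₂ ≡ 1 (mod 7). m = 7×7×7 + 1×8×1 ≡ 15 (mod 56)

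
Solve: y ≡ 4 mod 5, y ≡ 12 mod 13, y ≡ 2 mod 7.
M = 5 × 13 × 7 = 455. M₁ = 91, y₁ ≡ 1 mod 5. M₂ = 35, y₂ ≡ 3 mod 13. M₃ = 65, y₃ ≡ 4 mod 7. y = 4×91×1 + 12×35×3 + 2×65×4 ≡ 324 mod 455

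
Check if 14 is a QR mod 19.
By Euler's criterion: 14^{9} ≡ 18 mod 19. Since this equals -1 (≡ 18), 14 is not a QR.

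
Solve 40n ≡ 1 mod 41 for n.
Since 41 is prime, by Fermat 40^(-1) ≡ 40^{39} ≡ 40 mod 41. Verify: 40 × 40 = 1600 ≡ 1 mod 41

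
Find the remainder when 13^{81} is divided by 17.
By Fermat: 13^{16} ≡ 1 mod 17. 81 = 5×16 + 1. So 13^{81} ≡ 13^{1} ≡ 13 mod 17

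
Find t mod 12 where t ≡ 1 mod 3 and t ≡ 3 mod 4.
M = 3 × 4 = 12. M₁ = 4, y₁ ≡ 1 mod 3. M₂ = 3, y₂ ≡ 3 mod 4. t = 1×4×1 + 3×3×3 ≡ 7 mod 12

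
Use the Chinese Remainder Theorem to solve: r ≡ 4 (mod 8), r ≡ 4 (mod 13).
M = 8 × 13 = 104. M₁ = 13, y₁ ≡ 5 (mod 8). M₂ = 8, y₂ ≡ 5 (mod 13). r = 4×13×5 + 4×8×5 ≡ 4 (mod 104)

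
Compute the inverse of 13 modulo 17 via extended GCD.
Extended GCD: 13(4) + 17(-3) = 1. So 13^(-1) ≡ 4 mod 17. Verify: 13 × 4 = 52 ≡ 1 mod 17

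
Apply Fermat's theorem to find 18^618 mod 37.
By Fermat: 18^{36} ≡ 1 mod 37. 618 ≡ 6 mod 36. So 18^{618} ≡ 18^{6} ≡ 11 mod 37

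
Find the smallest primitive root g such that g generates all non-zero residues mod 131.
g = 2. Powers: [2, 4, 8, 16, 32, 64, 128, 125, ...] generates all 130 non-zero residues.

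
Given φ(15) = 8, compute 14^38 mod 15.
By Euler: 14^{8} ≡ 1 (mod 15) since gcd(14, 15) = 1. 38 = 4×8 + 6. So 14^{38} ≡ 14^{6} ≡ 1 (mod 15)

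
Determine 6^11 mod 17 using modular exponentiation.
By repeated squaring mod 17: 6^{1}≡6, 6^{2}≡2, 6^{4}≡4, 6^{8}≡16. Then 6^{11} = 6^{8+2+1} ≡ 16 × 2 × 6 ≡ 5 mod 17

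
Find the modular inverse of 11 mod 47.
Since 47 is prime, by Fermat 11^(-1) ≡ 11^{45} ≡ 30 (mod 47). Verify: 11 × 30 = 330 ≡ 1 (mod 47)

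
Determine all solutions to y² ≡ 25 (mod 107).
The square roots of 25 mod 107 are 102 and 5. Verify: 102² = 10404 ≡ 25 (mod 107)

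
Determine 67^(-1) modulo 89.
Since 89 is prime, by Fermat 67^(-1) ≡ 67^{87} ≡ 4 (mod 89). Verify: 67 × 4 = 268 ≡ 1 (mod 89)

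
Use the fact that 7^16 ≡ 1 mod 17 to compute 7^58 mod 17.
By Fermat: 7^{16} ≡ 1 mod 17. 58 = 3×16 + 10. So 7^{58} ≡ 7^{10} ≡ 2 mod 17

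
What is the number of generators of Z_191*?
There are φ(191-1) = φ(190) = 72 primitive roots modulo 191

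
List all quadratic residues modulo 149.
Squares in Z_149*: {1, 4, 5, 6, 7, 9, 16, 17, 19, 20, 22, 24, 25, 26, 28, 29, 30, 31, 33, 35, 36, 37, 39, 42, 45, 46, 47, 49, 53, 54, 61, 63, 64, 67, 68, 69, 73, 76, 80, 81, 82, 85, 86, 88, 95, 96, 100, 102, 103, 104, 107, 110, 112, 113, 114, 116, 118, 119, 120, 121, 123, 124, 125, 127, 129, 130, 132, 133, 140, 142, 143, 144, 145, 148}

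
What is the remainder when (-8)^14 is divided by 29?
By repeated squaring mod 29: (-8)^{1}≡21, (-8)^{2}≡6, (-8)^{4}≡7, (-8)^{8}≡20. Then (-8)^{14} = (-8)^{8+4+2} ≡ 20 × 7 × 6 ≡ 28 mod 29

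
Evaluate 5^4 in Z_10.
5^{4} = 625 ≡ 5 mod 10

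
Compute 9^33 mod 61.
By repeated squaring mod 61: 9^{1}≡9, 9^{2}≡20, 9^{4}≡34, 9^{8}≡58, 9^{16}≡9, 9^{32}≡20. Then 9^{33} = 9^{32+1} ≡ 20 × 9 ≡ 58 mod 61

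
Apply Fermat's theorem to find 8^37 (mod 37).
By Fermat: 8^{36} ≡ 1 (mod 37). So 8^{37} = 8^{36} · 8^{1} ≡ 8^{1} ≡ 8 (mod 37)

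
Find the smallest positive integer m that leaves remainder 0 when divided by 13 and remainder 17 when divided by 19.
M = 13 × 19 = 247. M₁ = 19, y₁ ≡ 11 (mod 13). M₂ = 13, y₂ ≡ 3 (mod 19). m = 0×19×11 + 17×13×3 ≡ 169 (mod 247)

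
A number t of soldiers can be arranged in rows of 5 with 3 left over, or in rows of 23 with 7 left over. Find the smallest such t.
M = 5 × 23 = 115. M₁ = 23, y₁ ≡ 2 mod 5. M₂ = 5, y₂ ≡ 14 mod 23. t = 3×23×2 + 7×5×14 ≡ 53 mod 115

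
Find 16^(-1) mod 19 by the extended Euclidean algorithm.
Extended GCD: 16(6) + 19(-5) = 1. So 16^(-1) ≡ 6 mod 19. Verify: 16 × 6 = 96 ≡ 1 mod 19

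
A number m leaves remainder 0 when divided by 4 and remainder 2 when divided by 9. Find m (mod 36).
M = 4 × 9 = 36. M₁ = 9, y₁ ≡ 1 (mod 4). M₂ = 4, y₂ ≡ 7 (mod 9). m = 0×9×1 + 2×4×7 ≡ 20 (mod 36)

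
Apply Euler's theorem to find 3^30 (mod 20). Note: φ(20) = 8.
By Euler: 3^{8} ≡ 1 (mod 20) since gcd(3, 20) = 1. 30 = 3×8 + 6. So 3^{30} ≡ 3^{6} ≡ 9 (mod 20)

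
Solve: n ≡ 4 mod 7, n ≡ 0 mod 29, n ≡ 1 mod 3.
M = 7 × 29 × 3 = 609. M₁ = 87, y₁ ≡ 5 mod 7. M₂ = 21, y₂ ≡ 18 mod 29. M₃ = 203, y₃ ≡ 2 mod 3. n = 4×87×5 + 0×21×18 + 1×203×2 ≡ 319 mod 609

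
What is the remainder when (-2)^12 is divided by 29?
By repeated squaring (mod 29): (-2)^{1}≡27, (-2)^{2}≡4, (-2)^{4}≡16, (-2)^{8}≡24. Then (-2)^{12} = (-2)^{8+4} ≡ 24 × 16 ≡ 7 (mod 29)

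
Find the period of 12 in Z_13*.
Powers of 12 mod 13: 12^1≡12, 12^2≡1. So the order of 12 is 2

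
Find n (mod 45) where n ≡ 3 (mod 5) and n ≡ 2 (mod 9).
M = 5 × 9 = 45. M₁ = 9, y₁ ≡ 4 (mod 5). M₂ = 5, y₂ ≡ 2 (mod 9). n = 3×9×4 + 2×5×2 ≡ 38 (mod 45)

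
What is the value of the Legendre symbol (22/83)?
(22/83) = 22^{41} mod 83 = -1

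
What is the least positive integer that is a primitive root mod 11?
g = 2. For each prime q|10: 2^{5}≡10, 2^{2}≡4, none ≡ 1, so ord_11(2) = 10 and 2 is a primitive root.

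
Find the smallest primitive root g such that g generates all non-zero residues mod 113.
g = 3. Powers: [3, 9, 27, 81, 17, 51, 40, 7, 21, ...] generates all 112 non-zero residues.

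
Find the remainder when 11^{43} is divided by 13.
By Fermat: 11^{12} ≡ 1 (mod 13). 43 = 3×12 + 7. So 11^{43} ≡ 11^{7} ≡ 2 (mod 13)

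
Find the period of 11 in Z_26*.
Powers of 11 mod 26: 11^1≡11, 11^2≡17, 11^3≡5, 11^4≡3, 11^5≡7, 11^6≡25, 11^7≡15, 11^8≡9, 11^9≡21, 11^10≡23, 11^11≡19, 11^12≡1. ord_26(11) = 12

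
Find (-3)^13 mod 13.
Using Fermat: (-3)^{12} ≡ 1 mod 13. 13 ≡ 1 mod 12. So (-3)^{13} ≡ (-3)^{1} ≡ 10 mod 13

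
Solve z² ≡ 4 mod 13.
The square roots of 4 mod 13 are 11 and 2. Verify: 11² = 121 ≡ 4 mod 13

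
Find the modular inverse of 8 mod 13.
Since 13 is prime, by Fermat 8^(-1) ≡ 8^{11} ≡ 5 (mod 13). Verify: 8 × 5 = 40 ≡ 1 (mod 13)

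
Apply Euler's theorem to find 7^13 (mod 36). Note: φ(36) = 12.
By Euler: 7^{12} ≡ 1 (mod 36) since gcd(7, 36) = 1. 13 = 1×12 + 1. So 7^{13} ≡ 7^{1} ≡ 7 (mod 36)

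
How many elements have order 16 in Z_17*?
Number of primitive roots mod 17 = φ(p-1) = φ(16) = 8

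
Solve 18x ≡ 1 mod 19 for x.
Since 19 is prime, by Fermat 18^(-1) ≡ 18^{17} ≡ 18 mod 19. Verify: 18 × 18 = 324 ≡ 1 mod 19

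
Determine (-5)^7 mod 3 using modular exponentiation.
Using Fermat: (-5)^{2} ≡ 1 mod 3. 7 ≡ 1 mod 2. So (-5)^{7} ≡ (-5)^{1} ≡ 1 mod 3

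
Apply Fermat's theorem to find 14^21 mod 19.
By Fermat: 14^{18} ≡ 1 mod 19. So 14^{21} = 14^{18} · 14^{3} ≡ 14^{3} ≡ 8 mod 19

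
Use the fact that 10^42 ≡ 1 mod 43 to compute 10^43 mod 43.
By Fermat: 10^{42} ≡ 1 mod 43. So 10^{43} = 10^{42} · 10^{1} ≡ 10^{1} ≡ 10 mod 43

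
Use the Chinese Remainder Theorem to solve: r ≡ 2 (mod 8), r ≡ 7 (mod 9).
M = 8 × 9 = 72. M₁ = 9, y₁ ≡ 1 (mod 8). M₂ = 8, y₂ ≡ 8 (mod 9). r = 2×9×1 + 7×8×8 ≡ 34 (mod 72)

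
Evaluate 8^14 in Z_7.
Using Fermat: 8^{6} ≡ 1 (mod 7). 14 ≡ 2 (mod 6). So 8^{14} ≡ 8^{2} ≡ 1 (mod 7)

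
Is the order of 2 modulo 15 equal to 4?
Powers of 2 mod 15: 2^1≡2, 2^2≡4, 2^3≡8, 2^4≡1. First k with 2^k≡1 is k=4. Yes, ord_15(2) = 4.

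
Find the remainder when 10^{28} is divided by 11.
By Fermat: 10^{10} ≡ 1 (mod 11). 28 = 2×10 + 8. So 10^{28} ≡ 10^{8} ≡ 1 (mod 11)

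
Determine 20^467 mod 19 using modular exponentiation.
Using Fermat: 20^{18} ≡ 1 mod 19. 467 ≡ 17 mod 18. So 20^{467} ≡ 20^{17} ≡ 1 mod 19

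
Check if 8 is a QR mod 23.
By Euler's criterion: 8^{11} ≡ 1 (mod 23). Since this equals 1, 8 is a QR.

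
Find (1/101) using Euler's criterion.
(1/101) = 1^{50} mod 101 = 1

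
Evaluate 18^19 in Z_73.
By repeated squaring mod 73: 18^{1}≡18, 18^{2}≡32, 18^{4}≡2, 18^{8}≡4, 18^{16}≡16. Then 18^{19} = 18^{16+2+1} ≡ 16 × 32 × 18 ≡ 18 mod 73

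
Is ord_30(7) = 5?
Powers of 7 mod 30: 7^1≡7, 7^2≡19, 7^3≡13, 7^4≡1. Already 7^4≡1, so the order is 4 < 5. No, the actual order is 4.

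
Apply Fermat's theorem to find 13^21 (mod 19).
By Fermat: 13^{18} ≡ 1 (mod 19). So 13^{21} = 13^{18} · 13^{3} ≡ 13^{3} ≡ 12 (mod 19)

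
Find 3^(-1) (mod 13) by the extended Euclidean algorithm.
Extended GCD: 3(-4) + 13(1) = 1. So 3^(-1) ≡ -4 ≡ 9 (mod 13). Verify: 3 × 9 = 27 ≡ 1 (mod 13)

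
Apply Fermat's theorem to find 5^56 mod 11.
By Fermat: 5^{10} ≡ 1 mod 11. 56 = 5×10 + 6. So 5^{56} ≡ 5^{6} ≡ 5 mod 11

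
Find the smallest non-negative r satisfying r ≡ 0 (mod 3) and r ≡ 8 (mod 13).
M = 3 × 13 = 39. M₁ = 13, y₁ ≡ 1 (mod 3). M₂ = 3, y₂ ≡ 9 (mod 13). r = 0×13×1 + 8×3×9 ≡ 21 (mod 39)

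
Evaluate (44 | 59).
(44/59) = 44^{29} mod 59 = -1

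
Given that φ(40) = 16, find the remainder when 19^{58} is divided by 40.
By Euler: 19^{16} ≡ 1 mod 40 since gcd(19, 40) = 1. 58 = 3×16 + 10. So 19^{58} ≡ 19^{10} ≡ 1 mod 40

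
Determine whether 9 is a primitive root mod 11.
9^{5} ≡ 1 mod 11 and 5 < 10, so ord_11(9) = 5 ≠ 10 and 9 is not a primitive root.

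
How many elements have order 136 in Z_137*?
Number of primitive roots mod 137 = φ(p-1) = φ(136) = 64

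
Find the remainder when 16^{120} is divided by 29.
By Fermat: 16^{28} ≡ 1 (mod 29). 120 = 4×28 + 8. So 16^{120} ≡ 16^{8} ≡ 16 (mod 29)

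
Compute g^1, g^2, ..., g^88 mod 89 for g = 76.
76^1, 76^2, ..., 76^{88} mod 89: [76, 80, 28, 81, 15, 72, 43, 64, 58, 47, 12, 22, 70, 69, 82, 2, 63, 71, 56, 73, 30, 55, 86, 39, 27, 5, 24, 44, 51, 49, 75, 4, 37, 53, 23, 57, 60, 21, 83, 78, 54, 10, 48, 88, 13, 9, 61, 8, 74, 17, 46, 25, 31, 42, 77, 67, 19, 20, 7, 87, 26, 18, 33, 16, 59, 34, 3, 50, 62, 84, 65, 45, 38, 40, 14, 85, 52, 36, 66, 32, 29, 68, 6, 11, 35, 79, 41, 1]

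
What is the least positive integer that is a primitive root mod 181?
g = 2. For each prime q|180: 2^{90}≡180, 2^{60}≡48, 2^{36}≡59, none ≡ 1, so ord_181(2) = 180 and 2 is a primitive root.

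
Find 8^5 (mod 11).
By repeated squaring (mod 11): 8^{1}≡8, 8^{2}≡9, 8^{4}≡4. Then 8^{5} = 8^{4+1} ≡ 4 × 8 ≡ 10 (mod 11)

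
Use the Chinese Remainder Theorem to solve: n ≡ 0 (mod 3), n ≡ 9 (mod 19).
M = 3 × 19 = 57. M₁ = 19, y₁ ≡ 1 (mod 3). M₂ = 3, y₂ ≡ 13 (mod 19). n = 0×19×1 + 9×3×13 ≡ 9 (mod 57)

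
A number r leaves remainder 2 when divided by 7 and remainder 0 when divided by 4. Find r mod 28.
M = 7 × 4 = 28. M₁ = 4, y₁ ≡ 2 mod 7. M₂ = 7, y₂ ≡ 3 mod 4. r = 2×4×2 + 0×7×3 ≡ 16 mod 28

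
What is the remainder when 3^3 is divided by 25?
3^{3} = 27 ≡ 2 mod 25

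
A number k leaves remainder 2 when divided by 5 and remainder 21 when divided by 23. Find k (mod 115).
M = 5 × 23 = 115. M₁ = 23, y₁ ≡ 2 (mod 5). M₂ = 5, y₂ ≡ 14 (mod 23). k = 2×23×2 + 21×5×14 ≡ 67 (mod 115)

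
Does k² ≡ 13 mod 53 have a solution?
By Euler's criterion: 13^{26} ≡ 1 mod 53. Since this equals 1, 13 is a QR.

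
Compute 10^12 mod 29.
By repeated squaring mod 29: 10^{1}≡10, 10^{2}≡13, 10^{4}≡24, 10^{8}≡25. Then 10^{12} = 10^{8+4} ≡ 25 × 24 ≡ 20 mod 29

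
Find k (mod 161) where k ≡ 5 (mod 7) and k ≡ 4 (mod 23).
M = 7 × 23 = 161. M₁ = 23, y₁ ≡ 4 (mod 7). M₂ = 7, y₂ ≡ 10 (mod 23). k = 5×23×4 + 4×7×10 ≡ 96 (mod 161)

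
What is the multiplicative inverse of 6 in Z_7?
Since 7 is prime, by Fermat 6^(-1) ≡ 6^{5} ≡ 6 (mod 7). Verify: 6 × 6 = 36 ≡ 1 (mod 7)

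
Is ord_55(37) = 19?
Powers of 37 mod 55: 37^1≡37, 37^2≡49, 37^3≡53, 37^4≡36, 37^5≡12, 37^6≡4, 37^7≡38, 37^8≡31, 37^9≡47, 37^10≡34, 37^11≡48, 37^12≡16, 37^13≡42, 37^14≡14, 37^15≡23, 37^16≡26, 37^17≡27, 37^18≡9, 37^19≡3, 37^20≡1. 37^19≡3≢1, so ord ≠ 19. No, the actual order is 20.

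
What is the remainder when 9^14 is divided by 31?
By repeated squaring (mod 31): 9^{1}≡9, 9^{2}≡19, 9^{4}≡20, 9^{8}≡28. Then 9^{14} = 9^{8+4+2} ≡ 28 × 20 × 19 ≡ 7 (mod 31)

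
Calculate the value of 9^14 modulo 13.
Using Fermat: 9^{12} ≡ 1 mod 13. 14 ≡ 2 mod 12. So 9^{14} ≡ 9^{2} ≡ 3 mod 13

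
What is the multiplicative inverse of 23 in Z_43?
Since 43 is prime, by Fermat 23^(-1) ≡ 23^{41} ≡ 15 mod 43. Verify: 23 × 15 = 345 ≡ 1 mod 43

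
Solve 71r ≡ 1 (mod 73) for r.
Since 73 is prime, by Fermat 71^(-1) ≡ 71^{71} ≡ 36 (mod 73). Verify: 71 × 36 = 2556 ≡ 1 (mod 73)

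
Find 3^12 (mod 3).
By repeated squaring (mod 3): 3^{1}≡0, 3^{2}≡0, 3^{4}≡0, 3^{8}≡0. Then 3^{12} = 3^{8+4} ≡ 0 × 0 ≡ 0 (mod 3)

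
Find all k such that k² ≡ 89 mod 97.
The square roots of 89 mod 97 are 34 and 63. Verify: 34² = 1156 ≡ 89 mod 97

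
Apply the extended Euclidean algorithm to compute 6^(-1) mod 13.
Extended GCD: 6(-2) + 13(1) = 1. So 6^(-1) ≡ -2 ≡ 11 (mod 13). Verify: 6 × 11 = 66 ≡ 1 (mod 13)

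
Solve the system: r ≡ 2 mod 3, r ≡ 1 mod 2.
M = 3 × 2 = 6. M₁ = 2, y₁ ≡ 2 mod 3. M₂ = 3, y₂ ≡ 1 mod 2. r = 2×2×2 + 1×3×1 ≡ 5 mod 6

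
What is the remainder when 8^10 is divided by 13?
By repeated squaring (mod 13): 8^{1}≡8, 8^{2}≡12, 8^{4}≡1, 8^{8}≡1. Then 8^{10} = 8^{8+2} ≡ 1 × 12 ≡ 12 (mod 13)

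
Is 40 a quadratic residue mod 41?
By Euler's criterion: 40^{20} ≡ 1 mod 41. Since this equals 1, 40 is a QR.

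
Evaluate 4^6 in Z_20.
By repeated squaring (mod 20): 4^{1}≡4, 4^{2}≡16, 4^{4}≡16. Then 4^{6} = 4^{4+2} ≡ 16 × 16 ≡ 16 (mod 20)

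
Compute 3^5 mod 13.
By repeated squaring (mod 13): 3^{1}≡3, 3^{2}≡9, 3^{4}≡3. Then 3^{5} = 3^{4+1} ≡ 3 × 3 ≡ 9 (mod 13)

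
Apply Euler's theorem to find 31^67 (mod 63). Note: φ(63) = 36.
By Euler: 31^{36} ≡ 1 (mod 63) since gcd(31, 63) = 1. 67 = 1×36 + 31. So 31^{67} ≡ 31^{31} ≡ 31 (mod 63)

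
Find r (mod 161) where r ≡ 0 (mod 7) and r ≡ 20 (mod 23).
M = 7 × 23 = 161. M₁ = 23, y₁ ≡ 4 (mod 7). M₂ = 7, y₂ ≡ 10 (mod 23). r = 0×23×4 + 20×7×10 ≡ 112 (mod 161)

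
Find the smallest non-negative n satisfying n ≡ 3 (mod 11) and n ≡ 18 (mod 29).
M = 11 × 29 = 319. M₁ = 29, y₁ ≡ 8 (mod 11). M₂ = 11, y₂ ≡ 8 (mod 29). n = 3×29×8 + 18×11×8 ≡ 47 (mod 319)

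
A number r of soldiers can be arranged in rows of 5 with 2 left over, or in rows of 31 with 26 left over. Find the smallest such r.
M = 5 × 31 = 155. M₁ = 31, y₁ ≡ 1 (mod 5). M₂ = 5, y₂ ≡ 25 (mod 31). r = 2×31×1 + 26×5×25 ≡ 57 (mod 155)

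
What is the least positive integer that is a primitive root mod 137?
g = 3. For each prime q|136: 3^{68}≡136, 3^{8}≡122, none ≡ 1, so ord_137(3) = 136 and 3 is a primitive root.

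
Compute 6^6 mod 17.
By repeated squaring (mod 17): 6^{1}≡6, 6^{2}≡2, 6^{4}≡4. Then 6^{6} = 6^{4+2} ≡ 4 × 2 ≡ 8 (mod 17)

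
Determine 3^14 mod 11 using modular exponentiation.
Using Fermat: 3^{10} ≡ 1 mod 11. 14 ≡ 4 mod 10. So 3^{14} ≡ 3^{4} ≡ 4 mod 11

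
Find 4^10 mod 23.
By repeated squaring mod 23: 4^{1}≡4, 4^{2}≡16, 4^{4}≡3, 4^{8}≡9. Then 4^{10} = 4^{8+2} ≡ 9 × 16 ≡ 6 mod 23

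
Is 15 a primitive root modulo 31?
15^{10} ≡ 1 mod 31 and 10 < 30, so ord_31(15) = 10 ≠ 30 and 15 is not a primitive root.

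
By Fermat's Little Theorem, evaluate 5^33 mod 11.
By Fermat: 5^{10} ≡ 1 mod 11. 33 = 3×10 + 3. So 5^{33} ≡ 5^{3} ≡ 4 mod 11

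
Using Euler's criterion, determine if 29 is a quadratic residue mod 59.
By Euler's criterion: 29^{29} ≡ 1 (mod 59). Since this equals 1, 29 is a QR.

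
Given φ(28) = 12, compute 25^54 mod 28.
By Euler: 25^{12} ≡ 1 mod 28 since gcd(25, 28) = 1. 54 = 4×12 + 6. So 25^{54} ≡ 25^{6} ≡ 1 mod 28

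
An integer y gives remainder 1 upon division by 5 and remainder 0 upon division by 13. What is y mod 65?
M = 5 × 13 = 65. M₁ = 13, y₁ ≡ 2 mod 5. M₂ = 5, y₂ ≡ 8 mod 13. y = 1×13×2 + 0×5×8 ≡ 26 mod 65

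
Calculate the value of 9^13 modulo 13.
Using Fermat: 9^{12} ≡ 1 mod 13. 13 ≡ 1 mod 12. So 9^{13} ≡ 9^{1} ≡ 9 mod 13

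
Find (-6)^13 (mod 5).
Using Fermat: (-6)^{4} ≡ 1 (mod 5). 13 ≡ 1 (mod 4). So (-6)^{13} ≡ (-6)^{1} ≡ 4 (mod 5)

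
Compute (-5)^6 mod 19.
By repeated squaring (mod 19): (-5)^{1}≡14, (-5)^{2}≡6, (-5)^{4}≡17. Then (-5)^{6} = (-5)^{4+2} ≡ 17 × 6 ≡ 7 (mod 19)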